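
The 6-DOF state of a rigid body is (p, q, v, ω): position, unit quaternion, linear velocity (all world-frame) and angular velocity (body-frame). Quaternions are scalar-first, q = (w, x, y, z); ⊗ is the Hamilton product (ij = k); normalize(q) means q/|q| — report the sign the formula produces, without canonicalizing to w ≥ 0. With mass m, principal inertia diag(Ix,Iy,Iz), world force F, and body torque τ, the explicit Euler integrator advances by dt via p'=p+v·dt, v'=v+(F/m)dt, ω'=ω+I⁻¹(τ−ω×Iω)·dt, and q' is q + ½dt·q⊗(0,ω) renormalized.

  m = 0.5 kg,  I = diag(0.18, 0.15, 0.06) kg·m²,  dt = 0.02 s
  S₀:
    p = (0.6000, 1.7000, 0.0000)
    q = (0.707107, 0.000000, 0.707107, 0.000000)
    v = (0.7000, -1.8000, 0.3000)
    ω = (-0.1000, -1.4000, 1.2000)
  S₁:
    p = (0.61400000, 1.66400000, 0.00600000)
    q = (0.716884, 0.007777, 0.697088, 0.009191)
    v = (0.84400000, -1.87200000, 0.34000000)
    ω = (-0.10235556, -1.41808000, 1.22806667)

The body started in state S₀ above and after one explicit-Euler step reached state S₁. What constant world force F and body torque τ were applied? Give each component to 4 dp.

velocity change Δv = (0.14400000, -0.07200000, 0.04000000)
applied force F = (3.6000, -1.8000, 1.0000)
rate change Δω = (-0.00235556, -0.01808000, 0.02806667)
gyro term ω₀×Iω₀ = (0.1512, -0.0144, -0.0042)
applied torque τ = (0.1300, -0.1500, 0.0800)

F = (3.6000, -1.8000, 1.0000)
τ = (0.1300, -0.1500, 0.0800)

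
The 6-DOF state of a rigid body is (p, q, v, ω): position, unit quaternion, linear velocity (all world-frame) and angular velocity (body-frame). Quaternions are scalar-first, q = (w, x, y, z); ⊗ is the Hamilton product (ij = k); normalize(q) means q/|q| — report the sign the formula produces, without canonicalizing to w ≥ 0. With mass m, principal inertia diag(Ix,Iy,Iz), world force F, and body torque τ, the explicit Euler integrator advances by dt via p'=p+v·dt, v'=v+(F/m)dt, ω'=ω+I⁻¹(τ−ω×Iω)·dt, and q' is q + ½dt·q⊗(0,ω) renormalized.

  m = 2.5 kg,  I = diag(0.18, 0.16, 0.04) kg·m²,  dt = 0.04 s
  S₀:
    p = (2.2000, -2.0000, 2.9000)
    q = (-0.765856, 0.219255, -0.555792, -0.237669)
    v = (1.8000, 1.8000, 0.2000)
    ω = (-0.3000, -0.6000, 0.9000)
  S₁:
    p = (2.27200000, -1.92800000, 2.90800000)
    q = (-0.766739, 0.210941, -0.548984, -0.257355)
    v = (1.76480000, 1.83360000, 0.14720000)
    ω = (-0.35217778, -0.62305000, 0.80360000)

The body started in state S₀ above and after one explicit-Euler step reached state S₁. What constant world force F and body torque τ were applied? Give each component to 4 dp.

F = (-2.2000, 2.1000, -3.3000)
τ = (-0.1700, -0.1300, -0.1000)

Δv = v₁−v₀ = (-0.03520000, 0.03360000, -0.05280000)
F = m·Δv/dt = (-2.2000, 2.1000, -3.3000)
Δω = ω₁−ω₀ = (-0.05217778, -0.02305000, -0.09640000)
applied torque τ = (-0.1700, -0.1300, -0.1000)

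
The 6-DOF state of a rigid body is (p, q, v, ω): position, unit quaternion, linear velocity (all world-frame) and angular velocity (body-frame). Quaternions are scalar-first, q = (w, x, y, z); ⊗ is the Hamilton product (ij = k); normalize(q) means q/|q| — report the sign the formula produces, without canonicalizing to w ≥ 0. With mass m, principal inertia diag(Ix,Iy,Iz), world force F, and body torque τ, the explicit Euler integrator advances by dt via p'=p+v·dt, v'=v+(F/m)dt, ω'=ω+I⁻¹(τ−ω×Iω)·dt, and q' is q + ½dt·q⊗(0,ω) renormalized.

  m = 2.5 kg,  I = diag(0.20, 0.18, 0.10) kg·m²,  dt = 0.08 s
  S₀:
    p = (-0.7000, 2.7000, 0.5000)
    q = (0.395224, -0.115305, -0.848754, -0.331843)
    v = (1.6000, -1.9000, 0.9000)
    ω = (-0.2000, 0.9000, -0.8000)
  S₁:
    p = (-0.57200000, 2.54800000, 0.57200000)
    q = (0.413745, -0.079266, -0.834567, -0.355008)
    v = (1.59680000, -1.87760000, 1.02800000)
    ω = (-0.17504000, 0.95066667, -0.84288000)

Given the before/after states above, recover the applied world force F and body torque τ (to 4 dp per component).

ω₁ − ω₀ = (0.02496000, 0.05066667, -0.04288000)
I·α + gyro = (0.1200, 0.1300, -0.0500)
Δv = v₁−v₀ = (-0.00320000, 0.02240000, 0.12800000)
F = m·Δv/dt = (-0.1000, 0.7000, 4.0000)

F = (-0.1000, 0.7000, 4.0000)
τ = (0.1200, 0.1300, -0.0500)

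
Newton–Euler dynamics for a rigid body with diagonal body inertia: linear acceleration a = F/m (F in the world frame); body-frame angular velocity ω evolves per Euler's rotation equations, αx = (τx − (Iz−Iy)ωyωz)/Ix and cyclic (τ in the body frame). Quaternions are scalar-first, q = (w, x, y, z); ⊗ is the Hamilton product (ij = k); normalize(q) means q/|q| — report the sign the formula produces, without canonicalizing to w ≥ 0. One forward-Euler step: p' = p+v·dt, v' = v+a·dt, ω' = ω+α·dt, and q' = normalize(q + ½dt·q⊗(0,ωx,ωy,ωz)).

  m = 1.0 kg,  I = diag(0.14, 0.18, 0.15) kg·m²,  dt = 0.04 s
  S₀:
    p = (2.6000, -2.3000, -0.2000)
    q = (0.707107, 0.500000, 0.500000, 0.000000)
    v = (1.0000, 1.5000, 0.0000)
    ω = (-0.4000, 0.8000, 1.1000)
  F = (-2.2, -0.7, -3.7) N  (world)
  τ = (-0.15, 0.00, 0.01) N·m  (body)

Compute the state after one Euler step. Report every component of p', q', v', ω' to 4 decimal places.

p' = (2.6400, -2.2400, -0.2000)
q' = (0.7028, 0.5051, 0.5001, 0.0275)
v' = (0.9120, 1.4720, -0.1480)
ω' = (-0.4353, 0.7990, 1.1061)

a = F/m = (-2.2000, -0.7000, -3.7000)
p + v·dt = (2.6400, -2.2400, -0.2000)
v' = v + a·dt = (0.9120, 1.4720, -0.1480)
precession coupling ω×(Iω) = (-0.0264, 0.0044, -0.0128)
angular accel α = (-0.8829, -0.0244, 0.1520)
new body rate ω' = (-0.4353, 0.7990, 1.1061)
2q̇ = q⊗(0,ω) = (-0.2000000, 0.2671572, 0.0156856, 1.3778177)
q + ½dt·q⊗(0,ω), renormalized = (0.7028, 0.5051, 0.5001, 0.0275)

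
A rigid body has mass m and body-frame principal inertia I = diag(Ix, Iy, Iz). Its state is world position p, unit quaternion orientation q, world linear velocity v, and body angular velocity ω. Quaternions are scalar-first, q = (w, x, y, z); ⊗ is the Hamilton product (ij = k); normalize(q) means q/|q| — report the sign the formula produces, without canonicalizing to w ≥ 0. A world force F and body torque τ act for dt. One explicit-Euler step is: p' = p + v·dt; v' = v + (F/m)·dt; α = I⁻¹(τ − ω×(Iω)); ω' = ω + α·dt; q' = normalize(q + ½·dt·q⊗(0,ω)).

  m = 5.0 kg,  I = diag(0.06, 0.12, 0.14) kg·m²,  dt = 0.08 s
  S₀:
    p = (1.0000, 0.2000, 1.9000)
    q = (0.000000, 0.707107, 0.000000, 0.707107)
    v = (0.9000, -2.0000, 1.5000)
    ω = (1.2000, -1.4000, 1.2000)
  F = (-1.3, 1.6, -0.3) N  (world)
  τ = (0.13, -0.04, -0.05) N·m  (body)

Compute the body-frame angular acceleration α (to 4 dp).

α = (2.7267, 0.6267, 0.3629)

precession coupling ω×(Iω) = (-0.0336, -0.1152, -0.1008)
angular accel α = (2.7267, 0.6267, 0.3629)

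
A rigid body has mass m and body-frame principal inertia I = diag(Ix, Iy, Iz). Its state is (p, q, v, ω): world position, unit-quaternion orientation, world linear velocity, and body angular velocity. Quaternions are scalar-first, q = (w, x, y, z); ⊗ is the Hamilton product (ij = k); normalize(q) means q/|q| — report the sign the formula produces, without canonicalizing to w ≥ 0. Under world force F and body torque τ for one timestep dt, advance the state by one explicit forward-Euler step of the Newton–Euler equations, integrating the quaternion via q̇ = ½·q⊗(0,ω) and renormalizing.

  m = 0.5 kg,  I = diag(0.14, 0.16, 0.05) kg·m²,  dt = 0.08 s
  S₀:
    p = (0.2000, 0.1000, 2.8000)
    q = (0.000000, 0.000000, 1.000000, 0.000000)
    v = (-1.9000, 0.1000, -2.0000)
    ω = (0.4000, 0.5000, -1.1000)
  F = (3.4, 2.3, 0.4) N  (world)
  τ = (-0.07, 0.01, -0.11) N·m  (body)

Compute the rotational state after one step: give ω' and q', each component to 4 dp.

angular accel α = (-0.9321, 0.3100, -2.2800)
new body rate ω' = (0.3254, 0.5248, -1.2824)
2q̇ = q⊗(0,ω) = (-0.5000000, -1.1000000, 0.0000000, -0.4000000)
q' = normalize(q + ½dt·q⊗(0,ω)) = (-0.0200, -0.0439, 0.9987, -0.0160)

ω' = (0.3254, 0.5248, -1.2824)
q' = (-0.0200, -0.0439, 0.9987, -0.0160)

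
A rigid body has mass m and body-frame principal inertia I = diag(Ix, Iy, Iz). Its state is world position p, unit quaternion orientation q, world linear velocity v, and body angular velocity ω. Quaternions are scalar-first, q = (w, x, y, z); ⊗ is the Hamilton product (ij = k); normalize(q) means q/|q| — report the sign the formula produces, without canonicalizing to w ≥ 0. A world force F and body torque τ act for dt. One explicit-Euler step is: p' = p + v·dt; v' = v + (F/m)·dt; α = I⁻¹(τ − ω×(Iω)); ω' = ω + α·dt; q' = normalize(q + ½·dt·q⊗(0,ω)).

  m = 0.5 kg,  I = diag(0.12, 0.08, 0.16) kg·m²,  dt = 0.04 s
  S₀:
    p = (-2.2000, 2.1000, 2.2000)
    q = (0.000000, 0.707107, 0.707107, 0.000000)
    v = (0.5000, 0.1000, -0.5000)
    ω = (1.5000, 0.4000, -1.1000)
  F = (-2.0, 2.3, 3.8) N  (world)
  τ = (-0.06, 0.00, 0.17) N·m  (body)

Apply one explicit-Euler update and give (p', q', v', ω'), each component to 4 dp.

p' = (-2.1800, 2.1040, 2.1800)
q' = (-0.0269, 0.6911, 0.7221, -0.0155)
v' = (0.3400, 0.2840, -0.1960)
ω' = (1.4917, 0.3670, -1.0515)

p + v·dt = (-2.1800, 2.1040, 2.1800)
v + (F/m)dt = (0.3400, 0.2840, -0.1960)
angular accel α = (-0.2067, -0.8250, 1.2125)
ω' = ω + α·dt = (1.4917, 0.3670, -1.0515)
Hamilton product q⊗(0,ω) = (-1.3435033, -0.7778177, 0.7778177, -0.7778177)
q + ½dt·q⊗(0,ω), renormalized = (-0.0269, 0.6911, 0.7221, -0.0155)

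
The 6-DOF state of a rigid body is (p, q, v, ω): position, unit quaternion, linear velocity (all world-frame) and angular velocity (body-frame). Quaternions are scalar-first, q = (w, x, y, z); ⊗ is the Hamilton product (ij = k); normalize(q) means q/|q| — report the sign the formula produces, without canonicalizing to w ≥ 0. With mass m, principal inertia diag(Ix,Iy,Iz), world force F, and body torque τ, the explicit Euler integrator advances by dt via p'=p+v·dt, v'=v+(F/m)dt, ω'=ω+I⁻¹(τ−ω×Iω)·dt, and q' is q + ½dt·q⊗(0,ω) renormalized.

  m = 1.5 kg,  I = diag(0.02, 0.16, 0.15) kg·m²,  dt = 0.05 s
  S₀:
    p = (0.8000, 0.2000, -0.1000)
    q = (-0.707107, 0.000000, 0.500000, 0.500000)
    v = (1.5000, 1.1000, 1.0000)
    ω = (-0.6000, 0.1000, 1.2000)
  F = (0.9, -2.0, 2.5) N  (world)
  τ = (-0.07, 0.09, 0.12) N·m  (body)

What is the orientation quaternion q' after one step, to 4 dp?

q' = (-0.7229, 0.0243, 0.4905, 0.4860)

Hamilton product q⊗(0,ω) = (-0.6500000, 0.9742642, -0.3707107, -0.5485284)
updated quaternion q' = (-0.7229, 0.0243, 0.4905, 0.4860)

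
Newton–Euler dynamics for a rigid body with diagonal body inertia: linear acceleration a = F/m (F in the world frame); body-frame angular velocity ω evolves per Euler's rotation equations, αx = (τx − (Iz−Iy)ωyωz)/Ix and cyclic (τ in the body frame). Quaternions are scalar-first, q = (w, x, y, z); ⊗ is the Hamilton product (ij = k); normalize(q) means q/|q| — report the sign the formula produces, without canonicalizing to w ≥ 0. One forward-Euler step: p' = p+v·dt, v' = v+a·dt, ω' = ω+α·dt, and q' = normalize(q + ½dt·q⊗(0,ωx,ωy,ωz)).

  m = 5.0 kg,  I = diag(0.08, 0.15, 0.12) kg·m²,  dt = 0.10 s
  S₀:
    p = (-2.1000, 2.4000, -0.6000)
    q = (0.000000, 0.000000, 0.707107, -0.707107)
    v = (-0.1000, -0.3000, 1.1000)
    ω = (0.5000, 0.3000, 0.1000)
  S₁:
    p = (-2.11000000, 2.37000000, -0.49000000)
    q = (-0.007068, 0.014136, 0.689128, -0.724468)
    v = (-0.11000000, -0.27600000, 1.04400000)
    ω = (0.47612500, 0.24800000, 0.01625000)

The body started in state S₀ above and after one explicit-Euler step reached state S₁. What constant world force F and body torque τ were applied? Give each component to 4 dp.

velocity change Δv = (-0.01000000, 0.02400000, -0.05600000)
m·(v₁−v₀)/dt = (-0.5000, 1.2000, -2.8000)
ω₁ − ω₀ = (-0.02387500, -0.05200000, -0.08375000)
precession coupling = (-0.0009, -0.0020, 0.0105)
τ = I·(Δω/dt) + ω₀×(Iω₀) = (-0.0200, -0.0800, -0.0900)

F = (-0.5000, 1.2000, -2.8000)
τ = (-0.0200, -0.0800, -0.0900)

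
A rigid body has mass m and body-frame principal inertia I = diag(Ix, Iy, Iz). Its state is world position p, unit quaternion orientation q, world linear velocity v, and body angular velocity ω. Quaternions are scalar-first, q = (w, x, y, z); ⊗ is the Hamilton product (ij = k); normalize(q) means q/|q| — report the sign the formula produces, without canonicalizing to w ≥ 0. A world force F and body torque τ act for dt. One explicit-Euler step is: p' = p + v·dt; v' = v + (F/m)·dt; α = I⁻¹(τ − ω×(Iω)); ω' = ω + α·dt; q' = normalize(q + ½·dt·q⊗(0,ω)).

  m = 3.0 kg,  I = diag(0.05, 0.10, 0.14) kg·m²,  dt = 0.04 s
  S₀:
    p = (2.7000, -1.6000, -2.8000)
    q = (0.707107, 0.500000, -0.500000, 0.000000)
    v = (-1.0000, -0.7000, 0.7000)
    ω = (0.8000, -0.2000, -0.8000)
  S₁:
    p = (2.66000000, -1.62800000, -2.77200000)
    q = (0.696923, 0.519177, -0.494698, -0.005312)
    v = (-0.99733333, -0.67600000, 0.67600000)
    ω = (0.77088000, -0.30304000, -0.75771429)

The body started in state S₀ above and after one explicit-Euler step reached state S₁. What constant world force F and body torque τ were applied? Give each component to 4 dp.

F = (0.2000, 1.8000, -1.8000)
τ = (-0.0300, -0.2000, 0.1400)

v₁ − v₀ = (0.00266667, 0.02400000, -0.02400000)
F = m·Δv/dt = (0.2000, 1.8000, -1.8000)
rate change Δω = (-0.02912000, -0.10304000, 0.04228571)
applied torque τ = (-0.0300, -0.2000, 0.1400)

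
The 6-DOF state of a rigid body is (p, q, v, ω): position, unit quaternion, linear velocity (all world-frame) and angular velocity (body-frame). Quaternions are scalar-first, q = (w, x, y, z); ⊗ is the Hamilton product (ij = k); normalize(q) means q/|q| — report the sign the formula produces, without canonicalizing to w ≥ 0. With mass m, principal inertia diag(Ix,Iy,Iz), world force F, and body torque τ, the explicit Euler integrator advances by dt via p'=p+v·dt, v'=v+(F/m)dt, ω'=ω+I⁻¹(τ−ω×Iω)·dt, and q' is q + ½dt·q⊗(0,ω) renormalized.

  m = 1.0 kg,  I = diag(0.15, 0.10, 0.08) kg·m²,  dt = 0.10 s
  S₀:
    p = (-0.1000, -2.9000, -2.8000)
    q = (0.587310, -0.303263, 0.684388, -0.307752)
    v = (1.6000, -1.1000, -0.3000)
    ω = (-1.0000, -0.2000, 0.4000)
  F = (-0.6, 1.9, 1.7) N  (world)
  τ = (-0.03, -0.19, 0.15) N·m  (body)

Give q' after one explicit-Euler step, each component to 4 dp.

Hamilton product q⊗(0,ω) = (-0.0432846, -0.3751052, 0.3115952, 0.9799646)
q' = normalize(q + ½dt·q⊗(0,ω)) = (0.5843, -0.3215, 0.6989, -0.2584)

q' = (0.5843, -0.3215, 0.6989, -0.2584)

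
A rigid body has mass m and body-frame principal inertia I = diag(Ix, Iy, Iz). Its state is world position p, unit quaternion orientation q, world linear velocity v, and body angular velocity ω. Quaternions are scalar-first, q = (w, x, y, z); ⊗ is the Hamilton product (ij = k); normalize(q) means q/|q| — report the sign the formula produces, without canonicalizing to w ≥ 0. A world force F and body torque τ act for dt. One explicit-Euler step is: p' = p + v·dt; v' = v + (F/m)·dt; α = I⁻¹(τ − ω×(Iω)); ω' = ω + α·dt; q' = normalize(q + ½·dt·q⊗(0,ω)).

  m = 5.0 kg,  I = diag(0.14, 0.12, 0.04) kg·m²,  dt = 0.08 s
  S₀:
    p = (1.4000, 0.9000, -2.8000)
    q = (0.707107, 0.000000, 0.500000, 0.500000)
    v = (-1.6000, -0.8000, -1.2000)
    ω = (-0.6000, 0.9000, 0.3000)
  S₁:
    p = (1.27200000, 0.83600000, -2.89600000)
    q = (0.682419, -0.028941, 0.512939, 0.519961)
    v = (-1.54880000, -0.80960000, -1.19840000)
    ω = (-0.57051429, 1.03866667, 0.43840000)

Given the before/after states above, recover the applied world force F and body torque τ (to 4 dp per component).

F = (3.2000, -0.6000, 0.1000)
τ = (0.0300, 0.1900, 0.0800)

v₁ − v₀ = (0.05120000, -0.00960000, 0.00160000)
applied force F = (3.2000, -0.6000, 0.1000)
ω₁ − ω₀ = (0.02948571, 0.13866667, 0.13840000)
ω₀×(Iω₀) = (-0.0216, -0.0180, 0.0108)
I·α + gyro = (0.0300, 0.1900, 0.0800)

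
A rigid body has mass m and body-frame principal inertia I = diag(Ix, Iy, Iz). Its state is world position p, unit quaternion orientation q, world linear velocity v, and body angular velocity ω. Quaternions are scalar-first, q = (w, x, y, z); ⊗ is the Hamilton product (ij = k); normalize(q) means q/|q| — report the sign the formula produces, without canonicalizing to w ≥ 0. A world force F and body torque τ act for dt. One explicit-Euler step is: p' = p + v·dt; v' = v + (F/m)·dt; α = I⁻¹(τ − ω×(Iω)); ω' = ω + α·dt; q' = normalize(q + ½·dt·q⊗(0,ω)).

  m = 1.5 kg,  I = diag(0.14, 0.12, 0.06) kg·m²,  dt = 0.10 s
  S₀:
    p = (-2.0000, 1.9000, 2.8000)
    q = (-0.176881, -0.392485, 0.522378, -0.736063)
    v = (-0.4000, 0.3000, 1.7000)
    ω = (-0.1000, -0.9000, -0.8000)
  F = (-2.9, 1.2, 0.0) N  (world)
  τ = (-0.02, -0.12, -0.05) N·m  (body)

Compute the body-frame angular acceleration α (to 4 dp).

α = (0.1657, -1.0533, -0.8033)

gyro term ω×Iω = (-0.0432, 0.0064, -0.0018)
α = I⁻¹(τ − ω×Iω) = (0.1657, -1.0533, -0.8033)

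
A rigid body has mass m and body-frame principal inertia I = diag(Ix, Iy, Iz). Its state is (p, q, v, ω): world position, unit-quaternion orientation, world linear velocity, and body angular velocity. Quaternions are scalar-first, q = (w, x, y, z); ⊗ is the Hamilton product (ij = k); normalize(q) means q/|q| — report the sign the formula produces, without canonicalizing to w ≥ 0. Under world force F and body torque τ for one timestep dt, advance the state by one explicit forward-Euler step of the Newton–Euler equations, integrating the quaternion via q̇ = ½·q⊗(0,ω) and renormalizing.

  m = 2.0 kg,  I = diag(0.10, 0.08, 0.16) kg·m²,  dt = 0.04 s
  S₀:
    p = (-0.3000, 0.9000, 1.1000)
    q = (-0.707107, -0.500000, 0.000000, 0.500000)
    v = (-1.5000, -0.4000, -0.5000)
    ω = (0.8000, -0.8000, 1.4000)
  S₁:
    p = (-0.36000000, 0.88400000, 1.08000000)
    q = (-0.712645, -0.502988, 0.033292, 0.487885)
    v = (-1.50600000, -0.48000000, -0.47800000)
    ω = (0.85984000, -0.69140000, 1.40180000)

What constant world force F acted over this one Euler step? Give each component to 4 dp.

F = (-0.3000, -4.0000, 1.1000)

velocity change Δv = (-0.00600000, -0.08000000, 0.02200000)
m·(v₁−v₀)/dt = (-0.3000, -4.0000, 1.1000)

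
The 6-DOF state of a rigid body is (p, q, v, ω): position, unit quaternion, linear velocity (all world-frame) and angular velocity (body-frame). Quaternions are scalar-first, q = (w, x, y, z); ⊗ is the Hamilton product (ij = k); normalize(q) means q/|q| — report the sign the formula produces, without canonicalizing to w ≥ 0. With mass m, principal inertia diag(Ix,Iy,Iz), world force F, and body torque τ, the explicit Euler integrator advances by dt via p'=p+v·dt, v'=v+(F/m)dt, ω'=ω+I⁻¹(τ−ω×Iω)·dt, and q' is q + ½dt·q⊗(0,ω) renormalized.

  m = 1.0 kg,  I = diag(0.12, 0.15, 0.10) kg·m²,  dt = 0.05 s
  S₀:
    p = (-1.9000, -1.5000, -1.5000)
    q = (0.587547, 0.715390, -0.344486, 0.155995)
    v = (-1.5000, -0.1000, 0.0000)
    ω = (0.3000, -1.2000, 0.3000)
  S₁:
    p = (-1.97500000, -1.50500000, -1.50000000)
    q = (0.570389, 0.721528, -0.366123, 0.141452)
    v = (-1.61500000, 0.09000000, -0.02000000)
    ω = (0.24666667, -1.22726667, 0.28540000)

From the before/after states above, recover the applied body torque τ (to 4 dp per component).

τ = (-0.1100, -0.0800, -0.0400)

rate change Δω = (-0.05333333, -0.02726667, -0.01460000)
applied torque τ = (-0.1100, -0.0800, -0.0400)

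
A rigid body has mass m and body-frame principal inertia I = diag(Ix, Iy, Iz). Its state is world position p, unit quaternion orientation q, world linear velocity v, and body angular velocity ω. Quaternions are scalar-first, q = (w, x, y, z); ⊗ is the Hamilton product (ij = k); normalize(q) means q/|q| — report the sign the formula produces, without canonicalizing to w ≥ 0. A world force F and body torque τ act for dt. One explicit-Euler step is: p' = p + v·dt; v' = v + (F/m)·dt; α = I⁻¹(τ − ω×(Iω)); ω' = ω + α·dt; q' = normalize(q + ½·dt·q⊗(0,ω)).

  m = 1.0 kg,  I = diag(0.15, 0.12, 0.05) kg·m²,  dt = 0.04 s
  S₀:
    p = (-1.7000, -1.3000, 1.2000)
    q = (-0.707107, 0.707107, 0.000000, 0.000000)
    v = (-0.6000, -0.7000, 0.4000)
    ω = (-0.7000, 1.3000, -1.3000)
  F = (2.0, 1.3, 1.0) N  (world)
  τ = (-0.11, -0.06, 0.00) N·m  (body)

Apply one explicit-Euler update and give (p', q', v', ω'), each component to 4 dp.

α = I⁻¹(τ − ω×Iω) = (-1.5220, -1.2583, -0.5460)
new body rate ω' = (-0.7609, 1.2497, -1.3218)
Hamilton product q⊗(0,ω) = (0.4949749, 0.4949749, 0.0000000, 1.8384782)
updated quaternion q' = (-0.6967, 0.7165, 0.0000, 0.0367)
a = F/m = (2.0000, 1.3000, 1.0000)
new position p' = (-1.7240, -1.3280, 1.2160)
v' = v + a·dt = (-0.5200, -0.6480, 0.4400)

p' = (-1.7240, -1.3280, 1.2160)
q' = (-0.6967, 0.7165, 0.0000, 0.0367)
v' = (-0.5200, -0.6480, 0.4400)
ω' = (-0.7609, 1.2497, -1.3218)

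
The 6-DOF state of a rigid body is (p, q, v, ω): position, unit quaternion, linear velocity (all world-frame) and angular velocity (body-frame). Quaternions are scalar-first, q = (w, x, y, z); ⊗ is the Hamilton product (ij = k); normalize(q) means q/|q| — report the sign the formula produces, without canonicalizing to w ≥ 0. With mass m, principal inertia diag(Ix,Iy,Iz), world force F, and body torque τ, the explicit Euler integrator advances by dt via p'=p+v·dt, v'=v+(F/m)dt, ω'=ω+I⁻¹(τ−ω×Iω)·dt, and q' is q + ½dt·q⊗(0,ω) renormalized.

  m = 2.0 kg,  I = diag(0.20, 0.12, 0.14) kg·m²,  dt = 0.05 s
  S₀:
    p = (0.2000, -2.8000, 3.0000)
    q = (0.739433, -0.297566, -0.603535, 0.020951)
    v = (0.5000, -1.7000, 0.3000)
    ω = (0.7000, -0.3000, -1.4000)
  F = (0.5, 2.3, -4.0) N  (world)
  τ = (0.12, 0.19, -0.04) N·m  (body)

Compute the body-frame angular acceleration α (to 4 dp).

α = (0.5580, 2.0733, -0.4057)

gyro term ω×Iω = (0.0084, -0.0588, 0.0168)
α = I⁻¹(τ − ω×Iω) = (0.5580, 2.0733, -0.4057)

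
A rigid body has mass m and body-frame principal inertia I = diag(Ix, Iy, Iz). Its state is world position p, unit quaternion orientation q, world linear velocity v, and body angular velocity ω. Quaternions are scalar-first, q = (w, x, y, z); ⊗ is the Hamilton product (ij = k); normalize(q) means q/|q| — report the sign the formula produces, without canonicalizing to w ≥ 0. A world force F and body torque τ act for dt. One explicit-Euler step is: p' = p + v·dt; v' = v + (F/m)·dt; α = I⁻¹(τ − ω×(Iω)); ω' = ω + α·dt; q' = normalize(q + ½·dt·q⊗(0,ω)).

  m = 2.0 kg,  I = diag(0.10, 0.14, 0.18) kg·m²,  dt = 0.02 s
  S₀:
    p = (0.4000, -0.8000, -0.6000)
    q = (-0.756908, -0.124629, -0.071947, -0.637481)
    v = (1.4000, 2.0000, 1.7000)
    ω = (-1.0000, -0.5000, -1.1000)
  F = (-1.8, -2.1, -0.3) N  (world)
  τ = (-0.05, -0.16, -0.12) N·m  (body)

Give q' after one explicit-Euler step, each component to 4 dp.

Hamilton product q⊗(0,ω) = (-0.8618316, 0.5173092, 0.8788431, 0.8229663)
q + ½dt·q⊗(0,ω), renormalized = (-0.7654, -0.1194, -0.0632, -0.6292)

q' = (-0.7654, -0.1194, -0.0632, -0.6292)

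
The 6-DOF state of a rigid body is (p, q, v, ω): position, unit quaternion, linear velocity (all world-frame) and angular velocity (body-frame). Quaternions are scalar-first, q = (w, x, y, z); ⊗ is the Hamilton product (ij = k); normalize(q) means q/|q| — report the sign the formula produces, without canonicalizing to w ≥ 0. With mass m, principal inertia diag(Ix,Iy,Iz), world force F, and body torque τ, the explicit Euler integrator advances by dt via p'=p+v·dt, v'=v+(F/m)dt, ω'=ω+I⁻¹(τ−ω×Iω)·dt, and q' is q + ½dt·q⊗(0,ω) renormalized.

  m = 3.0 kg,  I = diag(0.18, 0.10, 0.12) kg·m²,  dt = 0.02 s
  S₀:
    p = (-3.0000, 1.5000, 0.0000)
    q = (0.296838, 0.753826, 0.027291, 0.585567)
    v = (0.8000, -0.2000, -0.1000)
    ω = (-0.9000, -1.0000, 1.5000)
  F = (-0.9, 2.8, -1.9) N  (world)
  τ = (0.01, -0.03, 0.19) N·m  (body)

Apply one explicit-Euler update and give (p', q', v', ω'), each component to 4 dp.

a = F/m = (-0.3000, 0.9333, -0.6333)
new position p' = (-2.9840, 1.4960, -0.0020)
new velocity v' = (0.7940, -0.1813, -0.1127)
precession coupling ω×(Iω) = (-0.0300, -0.0810, -0.0720)
α = I⁻¹(τ − ω×Iω) = (0.2222, 0.5100, 2.1833)
ω' = ω + α·dt = (-0.8956, -0.9898, 1.5437)
2q̇ = q⊗(0,ω) = (-0.1726161, 0.3593493, -1.9545873, -0.2840071)
q + ½dt·q⊗(0,ω), renormalized = (0.2951, 0.7573, 0.0077, 0.5826)

p' = (-2.9840, 1.4960, -0.0020)
q' = (0.2951, 0.7573, 0.0077, 0.5826)
v' = (0.7940, -0.1813, -0.1127)
ω' = (-0.8956, -0.9898, 1.5437)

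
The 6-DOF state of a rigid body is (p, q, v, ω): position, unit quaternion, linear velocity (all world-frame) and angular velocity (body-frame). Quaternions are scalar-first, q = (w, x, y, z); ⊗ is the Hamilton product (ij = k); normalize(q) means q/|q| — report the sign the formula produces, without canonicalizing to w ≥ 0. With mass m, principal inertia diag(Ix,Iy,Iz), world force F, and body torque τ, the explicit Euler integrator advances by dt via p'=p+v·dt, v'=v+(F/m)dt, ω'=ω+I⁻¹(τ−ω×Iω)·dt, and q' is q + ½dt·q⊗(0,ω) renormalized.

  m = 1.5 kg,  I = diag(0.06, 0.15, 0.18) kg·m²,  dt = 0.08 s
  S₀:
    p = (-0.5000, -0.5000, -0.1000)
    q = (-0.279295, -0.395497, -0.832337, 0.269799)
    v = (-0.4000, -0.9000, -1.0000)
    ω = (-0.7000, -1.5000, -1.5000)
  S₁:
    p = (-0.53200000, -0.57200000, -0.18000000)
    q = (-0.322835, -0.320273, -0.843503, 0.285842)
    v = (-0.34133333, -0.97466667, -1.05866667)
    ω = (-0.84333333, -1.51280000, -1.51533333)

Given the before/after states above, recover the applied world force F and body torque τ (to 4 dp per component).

ω₁ − ω₀ = (-0.14333333, -0.01280000, -0.01533333)
gyro term ω₀×Iω₀ = (0.0675, -0.1260, 0.0945)
applied torque τ = (-0.0400, -0.1500, 0.0600)
v₁ − v₀ = (0.05866667, -0.07466667, -0.05866667)
applied force F = (1.1000, -1.4000, -1.1000)

F = (1.1000, -1.4000, -1.1000)
τ = (-0.0400, -0.1500, 0.0600)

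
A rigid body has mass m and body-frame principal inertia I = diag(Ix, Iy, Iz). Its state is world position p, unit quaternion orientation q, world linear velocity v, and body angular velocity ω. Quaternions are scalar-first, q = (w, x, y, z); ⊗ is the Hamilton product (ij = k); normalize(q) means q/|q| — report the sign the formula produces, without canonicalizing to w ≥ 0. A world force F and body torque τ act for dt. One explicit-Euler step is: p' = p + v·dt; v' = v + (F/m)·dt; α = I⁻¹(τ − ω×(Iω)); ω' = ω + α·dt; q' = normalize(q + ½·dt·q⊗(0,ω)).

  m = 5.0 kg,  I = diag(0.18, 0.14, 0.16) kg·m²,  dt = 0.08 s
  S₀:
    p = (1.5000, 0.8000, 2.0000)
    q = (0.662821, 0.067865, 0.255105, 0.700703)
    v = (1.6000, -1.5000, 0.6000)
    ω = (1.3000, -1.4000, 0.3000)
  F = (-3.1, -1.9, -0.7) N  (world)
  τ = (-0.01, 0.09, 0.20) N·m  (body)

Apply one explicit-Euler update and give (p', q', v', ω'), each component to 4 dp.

gyro term ω×Iω = (-0.0084, 0.0078, 0.0728)
angular accel α = (-0.0089, 0.5871, 0.7950)
ω' = ω + α·dt = (1.2993, -1.3530, 0.3636)
Hamilton product q⊗(0,ω) = (0.0587116, 1.9191830, -0.0373950, -0.2278012)
q' = normalize(q + ½dt·q⊗(0,ω)) = (0.6632, 0.1442, 0.2529, 0.6895)
p + v·dt = (1.6280, 0.6800, 2.0480)
new velocity v' = (1.5504, -1.5304, 0.5888)

p' = (1.6280, 0.6800, 2.0480)
q' = (0.6632, 0.1442, 0.2529, 0.6895)
v' = (1.5504, -1.5304, 0.5888)
ω' = (1.2993, -1.3530, 0.3636)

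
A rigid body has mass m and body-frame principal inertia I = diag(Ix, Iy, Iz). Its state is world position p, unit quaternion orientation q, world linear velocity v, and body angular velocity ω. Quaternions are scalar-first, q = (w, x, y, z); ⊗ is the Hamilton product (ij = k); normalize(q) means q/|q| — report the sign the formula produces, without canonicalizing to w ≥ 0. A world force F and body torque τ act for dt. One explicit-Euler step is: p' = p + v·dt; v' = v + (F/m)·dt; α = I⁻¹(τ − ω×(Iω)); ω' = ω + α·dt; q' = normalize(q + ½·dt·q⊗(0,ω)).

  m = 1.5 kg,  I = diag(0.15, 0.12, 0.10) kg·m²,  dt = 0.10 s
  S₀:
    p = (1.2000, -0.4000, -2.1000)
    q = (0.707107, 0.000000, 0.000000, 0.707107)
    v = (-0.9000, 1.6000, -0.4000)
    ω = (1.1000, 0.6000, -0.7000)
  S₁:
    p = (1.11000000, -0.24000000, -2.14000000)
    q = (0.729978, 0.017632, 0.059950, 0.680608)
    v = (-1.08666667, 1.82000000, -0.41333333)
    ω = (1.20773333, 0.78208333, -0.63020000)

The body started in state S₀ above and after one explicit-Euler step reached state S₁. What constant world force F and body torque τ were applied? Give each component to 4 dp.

Δω = ω₁−ω₀ = (0.10773333, 0.18208333, 0.06980000)
gyro term ω₀×Iω₀ = (0.0084, -0.0385, -0.0198)
τ = I·(Δω/dt) + ω₀×(Iω₀) = (0.1700, 0.1800, 0.0500)
v₁ − v₀ = (-0.18666667, 0.22000000, -0.01333333)
F = m·Δv/dt = (-2.8000, 3.3000, -0.2000)

F = (-2.8000, 3.3000, -0.2000)
τ = (0.1700, 0.1800, 0.0500)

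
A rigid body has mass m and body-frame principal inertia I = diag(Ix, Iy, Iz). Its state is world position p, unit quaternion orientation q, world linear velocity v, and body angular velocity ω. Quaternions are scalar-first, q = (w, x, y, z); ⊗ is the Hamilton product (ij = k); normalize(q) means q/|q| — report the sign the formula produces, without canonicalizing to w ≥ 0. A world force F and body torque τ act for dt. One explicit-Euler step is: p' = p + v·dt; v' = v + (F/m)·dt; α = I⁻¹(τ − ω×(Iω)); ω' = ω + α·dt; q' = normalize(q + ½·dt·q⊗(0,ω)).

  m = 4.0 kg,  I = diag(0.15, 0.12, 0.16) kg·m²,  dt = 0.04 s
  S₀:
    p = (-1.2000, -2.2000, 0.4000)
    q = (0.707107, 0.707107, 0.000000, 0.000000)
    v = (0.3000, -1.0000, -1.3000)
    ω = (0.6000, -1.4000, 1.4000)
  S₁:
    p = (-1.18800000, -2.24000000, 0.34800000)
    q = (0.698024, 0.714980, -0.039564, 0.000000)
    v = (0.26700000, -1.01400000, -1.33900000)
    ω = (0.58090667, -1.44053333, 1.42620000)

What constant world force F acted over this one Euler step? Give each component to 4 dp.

velocity change Δv = (-0.03300000, -0.01400000, -0.03900000)
m·(v₁−v₀)/dt = (-3.3000, -1.4000, -3.9000)

F = (-3.3000, -1.4000, -3.9000)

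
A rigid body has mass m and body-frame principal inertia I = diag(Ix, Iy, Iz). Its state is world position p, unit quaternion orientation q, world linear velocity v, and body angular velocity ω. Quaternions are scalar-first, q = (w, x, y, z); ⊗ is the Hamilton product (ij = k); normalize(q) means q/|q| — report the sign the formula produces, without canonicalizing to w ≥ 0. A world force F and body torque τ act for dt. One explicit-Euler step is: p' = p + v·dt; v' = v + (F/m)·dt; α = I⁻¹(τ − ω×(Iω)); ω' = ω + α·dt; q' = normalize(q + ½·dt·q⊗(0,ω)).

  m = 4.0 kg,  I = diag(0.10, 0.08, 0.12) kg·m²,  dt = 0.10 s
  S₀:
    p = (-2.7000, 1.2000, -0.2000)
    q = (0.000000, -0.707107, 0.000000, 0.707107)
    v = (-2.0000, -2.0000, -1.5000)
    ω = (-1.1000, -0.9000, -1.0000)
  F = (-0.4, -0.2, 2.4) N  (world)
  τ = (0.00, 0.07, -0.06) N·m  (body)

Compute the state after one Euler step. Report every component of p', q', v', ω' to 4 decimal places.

p' = p + v·dt = (-2.9000, 1.0000, -0.3500)
v' = v + a·dt = (-2.0100, -2.0050, -1.4400)
angular accel α = (-0.3600, 1.1500, -0.3350)
ω + α·dt = (-1.1360, -0.7850, -1.0335)
Hamilton product q⊗(0,ω) = (-0.0707107, 0.6363963, -1.4849247, 0.6363963)
q + ½dt·q⊗(0,ω), renormalized = (-0.0035, -0.6728, -0.0740, 0.7362)

p' = (-2.9000, 1.0000, -0.3500)
q' = (-0.0035, -0.6728, -0.0740, 0.7362)
v' = (-2.0100, -2.0050, -1.4400)
ω' = (-1.1360, -0.7850, -1.0335)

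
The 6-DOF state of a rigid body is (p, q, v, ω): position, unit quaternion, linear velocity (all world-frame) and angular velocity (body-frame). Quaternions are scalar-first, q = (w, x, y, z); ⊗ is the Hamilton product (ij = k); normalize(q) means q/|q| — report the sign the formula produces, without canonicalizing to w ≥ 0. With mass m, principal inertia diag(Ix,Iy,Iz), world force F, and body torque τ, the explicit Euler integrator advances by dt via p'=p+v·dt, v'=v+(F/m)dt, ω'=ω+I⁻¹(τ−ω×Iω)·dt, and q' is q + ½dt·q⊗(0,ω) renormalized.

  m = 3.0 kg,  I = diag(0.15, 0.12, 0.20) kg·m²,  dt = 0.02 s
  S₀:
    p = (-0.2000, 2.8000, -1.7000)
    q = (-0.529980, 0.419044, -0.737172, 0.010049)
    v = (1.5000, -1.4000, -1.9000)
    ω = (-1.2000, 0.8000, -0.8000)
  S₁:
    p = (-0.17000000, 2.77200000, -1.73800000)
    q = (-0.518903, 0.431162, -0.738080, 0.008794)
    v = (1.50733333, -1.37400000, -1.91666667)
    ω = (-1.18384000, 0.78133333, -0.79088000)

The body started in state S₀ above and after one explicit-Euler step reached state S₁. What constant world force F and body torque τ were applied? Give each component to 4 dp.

Δv = v₁−v₀ = (0.00733333, 0.02600000, -0.01666667)
F = m·Δv/dt = (1.1000, 3.9000, -2.5000)
ω₁ − ω₀ = (0.01616000, -0.01866667, 0.00912000)
ω₀×(Iω₀) = (-0.0512, -0.0480, 0.0288)
applied torque τ = (0.0700, -0.1600, 0.1200)

F = (1.1000, 3.9000, -2.5000)
τ = (0.0700, -0.1600, 0.1200)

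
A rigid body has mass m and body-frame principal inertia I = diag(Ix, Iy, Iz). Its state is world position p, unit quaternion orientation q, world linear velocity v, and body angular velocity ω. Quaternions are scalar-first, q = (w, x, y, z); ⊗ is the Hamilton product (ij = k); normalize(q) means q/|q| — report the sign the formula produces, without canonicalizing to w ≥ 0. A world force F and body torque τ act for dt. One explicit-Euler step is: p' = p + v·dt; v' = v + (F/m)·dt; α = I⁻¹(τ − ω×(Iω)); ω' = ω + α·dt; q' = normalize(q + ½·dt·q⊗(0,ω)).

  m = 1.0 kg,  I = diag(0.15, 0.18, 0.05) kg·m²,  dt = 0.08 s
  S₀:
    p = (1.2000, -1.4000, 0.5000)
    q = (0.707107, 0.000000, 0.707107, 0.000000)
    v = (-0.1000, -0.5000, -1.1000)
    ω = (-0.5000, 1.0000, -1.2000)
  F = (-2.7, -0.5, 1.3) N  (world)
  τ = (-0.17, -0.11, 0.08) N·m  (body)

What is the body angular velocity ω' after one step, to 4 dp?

(τ − ω×Iω)/I = (-2.1733, -0.9444, 1.9000)
ω + α·dt = (-0.6739, 0.9244, -1.0480)

ω' = (-0.6739, 0.9244, -1.0480)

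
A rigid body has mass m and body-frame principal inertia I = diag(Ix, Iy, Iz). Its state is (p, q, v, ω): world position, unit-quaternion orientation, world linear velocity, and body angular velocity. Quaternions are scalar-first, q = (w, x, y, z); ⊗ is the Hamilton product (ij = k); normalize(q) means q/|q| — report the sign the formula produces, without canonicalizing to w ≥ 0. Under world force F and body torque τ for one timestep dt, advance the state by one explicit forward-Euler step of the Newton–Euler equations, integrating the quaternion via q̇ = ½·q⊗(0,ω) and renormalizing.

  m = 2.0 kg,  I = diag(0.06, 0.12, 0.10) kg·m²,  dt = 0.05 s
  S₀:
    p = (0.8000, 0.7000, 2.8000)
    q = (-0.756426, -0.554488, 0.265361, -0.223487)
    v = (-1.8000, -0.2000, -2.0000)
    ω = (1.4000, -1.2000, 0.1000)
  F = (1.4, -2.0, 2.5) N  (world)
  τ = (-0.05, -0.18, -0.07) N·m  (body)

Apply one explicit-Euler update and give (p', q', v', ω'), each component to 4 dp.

p + v·dt = (0.7100, 0.6900, 2.7000)
v' = v + a·dt = (-1.7650, -0.2500, -1.9375)
α = I⁻¹(τ − ω×Iω) = (-0.8733, -1.4533, 0.3080)
new body rate ω' = (1.3563, -1.2727, 0.1154)
q⊗(0,ω) = (1.1170651, -1.3006447, 0.6502782, 0.2182376)
q' = normalize(q + ½dt·q⊗(0,ω)) = (-0.7277, -0.5864, 0.2813, -0.2178)

p' = (0.7100, 0.6900, 2.7000)
q' = (-0.7277, -0.5864, 0.2813, -0.2178)
v' = (-1.7650, -0.2500, -1.9375)
ω' = (1.3563, -1.2727, 0.1154)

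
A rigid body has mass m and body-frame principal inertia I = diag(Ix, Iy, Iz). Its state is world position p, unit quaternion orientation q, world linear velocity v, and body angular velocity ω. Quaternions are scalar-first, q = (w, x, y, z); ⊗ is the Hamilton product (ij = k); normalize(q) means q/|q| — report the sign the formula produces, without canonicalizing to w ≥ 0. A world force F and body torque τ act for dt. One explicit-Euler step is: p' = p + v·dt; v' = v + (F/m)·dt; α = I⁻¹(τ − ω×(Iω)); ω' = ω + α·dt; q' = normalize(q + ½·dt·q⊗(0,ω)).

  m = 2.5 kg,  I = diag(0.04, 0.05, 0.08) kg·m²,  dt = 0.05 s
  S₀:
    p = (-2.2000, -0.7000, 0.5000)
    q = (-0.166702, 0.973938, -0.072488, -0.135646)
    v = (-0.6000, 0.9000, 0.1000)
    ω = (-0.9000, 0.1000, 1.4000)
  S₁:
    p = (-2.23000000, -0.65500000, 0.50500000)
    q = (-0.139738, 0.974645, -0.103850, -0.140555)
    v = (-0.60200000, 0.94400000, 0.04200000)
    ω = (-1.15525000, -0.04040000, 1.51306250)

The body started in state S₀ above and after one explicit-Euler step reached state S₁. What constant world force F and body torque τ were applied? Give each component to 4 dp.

F = (-0.1000, 2.2000, -2.9000)
τ = (-0.2000, -0.0900, 0.1800)

Δv = v₁−v₀ = (-0.00200000, 0.04400000, -0.05800000)
m·(v₁−v₀)/dt = (-0.1000, 2.2000, -2.9000)
rate change Δω = (-0.25525000, -0.14040000, 0.11306250)
τ = I·(Δω/dt) + ω₀×(Iω₀) = (-0.2000, -0.0900, 0.1800)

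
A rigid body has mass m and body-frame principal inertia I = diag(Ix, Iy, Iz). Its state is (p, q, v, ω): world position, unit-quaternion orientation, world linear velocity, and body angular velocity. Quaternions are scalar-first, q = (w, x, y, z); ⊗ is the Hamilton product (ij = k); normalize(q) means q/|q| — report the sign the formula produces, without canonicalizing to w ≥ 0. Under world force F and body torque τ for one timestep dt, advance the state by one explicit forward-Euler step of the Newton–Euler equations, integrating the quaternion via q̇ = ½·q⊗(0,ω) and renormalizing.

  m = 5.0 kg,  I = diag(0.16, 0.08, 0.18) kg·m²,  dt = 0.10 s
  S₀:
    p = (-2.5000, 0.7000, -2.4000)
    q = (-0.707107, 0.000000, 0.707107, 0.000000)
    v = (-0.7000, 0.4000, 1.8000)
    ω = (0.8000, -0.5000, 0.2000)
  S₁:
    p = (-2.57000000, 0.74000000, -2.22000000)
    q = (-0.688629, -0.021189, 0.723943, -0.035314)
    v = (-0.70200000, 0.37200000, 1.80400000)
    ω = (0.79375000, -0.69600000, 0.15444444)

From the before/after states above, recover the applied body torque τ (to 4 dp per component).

ω₁ − ω₀ = (-0.00625000, -0.19600000, -0.04555556)
τ = I·(Δω/dt) + ω₀×(Iω₀) = (-0.0200, -0.1600, -0.0500)

τ = (-0.0200, -0.1600, -0.0500)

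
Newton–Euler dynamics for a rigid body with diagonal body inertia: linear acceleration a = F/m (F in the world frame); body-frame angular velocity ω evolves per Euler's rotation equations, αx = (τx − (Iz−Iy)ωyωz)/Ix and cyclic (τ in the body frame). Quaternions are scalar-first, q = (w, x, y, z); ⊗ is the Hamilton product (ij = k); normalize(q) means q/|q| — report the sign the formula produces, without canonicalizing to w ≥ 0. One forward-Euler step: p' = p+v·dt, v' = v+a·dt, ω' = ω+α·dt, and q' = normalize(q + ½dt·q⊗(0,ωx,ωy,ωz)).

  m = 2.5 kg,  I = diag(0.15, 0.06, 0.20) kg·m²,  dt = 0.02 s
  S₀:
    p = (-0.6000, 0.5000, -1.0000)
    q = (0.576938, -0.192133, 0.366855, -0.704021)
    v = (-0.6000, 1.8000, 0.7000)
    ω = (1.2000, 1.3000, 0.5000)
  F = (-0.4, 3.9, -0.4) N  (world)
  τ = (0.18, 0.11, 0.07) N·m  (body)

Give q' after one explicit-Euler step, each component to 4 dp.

q' = (0.5779, -0.1742, 0.3668, -0.7079)

q⊗(0,ω) = (0.1056586, 1.7909804, 0.0012607, -0.4015299)
q + ½dt·q⊗(0,ω), renormalized = (0.5779, -0.1742, 0.3668, -0.7079)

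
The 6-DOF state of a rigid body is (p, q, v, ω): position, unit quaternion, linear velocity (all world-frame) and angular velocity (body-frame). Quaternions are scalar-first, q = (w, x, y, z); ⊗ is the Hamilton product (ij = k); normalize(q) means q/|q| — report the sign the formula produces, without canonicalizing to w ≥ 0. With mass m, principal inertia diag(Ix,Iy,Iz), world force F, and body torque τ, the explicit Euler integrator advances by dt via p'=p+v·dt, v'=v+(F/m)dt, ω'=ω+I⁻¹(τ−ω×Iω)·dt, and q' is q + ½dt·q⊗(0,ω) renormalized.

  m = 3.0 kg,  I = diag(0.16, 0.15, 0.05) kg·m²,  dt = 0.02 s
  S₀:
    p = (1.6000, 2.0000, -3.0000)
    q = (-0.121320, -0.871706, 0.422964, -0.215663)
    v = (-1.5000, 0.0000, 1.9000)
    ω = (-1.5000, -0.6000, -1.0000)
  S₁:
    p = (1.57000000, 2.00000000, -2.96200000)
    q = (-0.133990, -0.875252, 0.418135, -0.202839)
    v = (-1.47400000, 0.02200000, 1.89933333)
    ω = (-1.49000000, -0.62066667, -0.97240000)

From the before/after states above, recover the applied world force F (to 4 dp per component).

F = (3.9000, 3.3000, -0.1000)

velocity change Δv = (0.02600000, 0.02200000, -0.00066667)
F = m·Δv/dt = (3.9000, 3.3000, -0.1000)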